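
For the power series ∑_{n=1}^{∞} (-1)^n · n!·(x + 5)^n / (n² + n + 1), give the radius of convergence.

R = 0

The ratio of consecutive coefficients is (n+1) · (n² + n + 1)/((n+1)² + (n+1) + 1) → ∞.
Since the ratio → ∞, the series diverges for every x ≠ -5, and R = 0.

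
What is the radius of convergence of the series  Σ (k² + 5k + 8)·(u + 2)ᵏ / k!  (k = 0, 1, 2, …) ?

The ratio of consecutive coefficients is ((k+1)² + 5(k+1) + 8)/(k² + 5k + 8) · 1/(k+1) → 0.
Since the limit is 0 < 1 for every u, the series converges on all of ℝ and R = ∞.

R = ∞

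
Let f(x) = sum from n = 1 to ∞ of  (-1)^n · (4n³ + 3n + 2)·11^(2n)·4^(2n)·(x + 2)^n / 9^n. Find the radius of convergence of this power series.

R = 9/1936

By the ratio test, |a_{n+1}/a_n| = [(4(n+1)³ + 3(n+1) + 2)/(4n³ + 3n + 2)] · 121·16/9 → 1936/9.
Thus R = 1/(1936/9) = 9/1936.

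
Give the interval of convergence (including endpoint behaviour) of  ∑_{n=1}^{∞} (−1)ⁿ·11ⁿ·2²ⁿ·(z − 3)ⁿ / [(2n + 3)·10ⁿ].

(61/22, 71/22]

The ratio of consecutive coefficients is [(2n + 3)/(2(n+1) + 3)] · 11·4/10 → 22/5.
Thus R = 1/(22/5) = 5/22.
Check z = 71/22: the terms alternate in sign and decrease monotonically to 0 in absolute value (size ~ c/n), so the alternating series test gives convergence.
When z = 61/22, the terms behave like c/n; limit comparison with the harmonic series gives divergence.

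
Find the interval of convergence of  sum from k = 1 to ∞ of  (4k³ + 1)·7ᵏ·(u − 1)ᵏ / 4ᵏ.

Ratio test: |a_{k+1}/a_k| = [(4(k+1)³ + 1)/(4k³ + 1)] · 7/4 → 7/4 as k → ∞.
The series converges when 7/4 · |u − 1| < 1, giving R = 4/7.
Check u = 11/7: the terms have absolute value of order k³, which does not tend to 0, so the series diverges by the divergence test.
Check u = 3/7: the k-th term does not approach 0; divergence by the term test.

(3/7, 11/7)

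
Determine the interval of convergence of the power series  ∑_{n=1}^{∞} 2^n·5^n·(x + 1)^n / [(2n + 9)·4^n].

By the ratio test, |a_{n+1}/a_n| = [(2n + 9)/(2(n+1) + 9)] · 2·5/4 → 5/2.
Hence the series converges for |x + 1| < 1/(5/2) = 2/5, so the radius of convergence is 2/5.
Check x = -3/5: the terms behave like c/n; limit comparison with the harmonic series gives divergence.
Endpoint x = -7/5: convergence follows from the alternating series test (terms decrease monotonically to 0).

[-7/5, -3/5)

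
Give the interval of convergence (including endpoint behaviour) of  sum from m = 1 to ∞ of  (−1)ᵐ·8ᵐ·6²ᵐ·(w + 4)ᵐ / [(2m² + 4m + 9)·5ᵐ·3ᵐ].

[-389/96, -379/96]

By the ratio test, |a_{m+1}/a_m| = [(2m² + 4m + 9)/(2(m+1)² + 4(m+1) + 9)] · 8·36/(5·3) → 96/5.
The series converges when 96/5 · |w + 4| < 1, giving R = 5/96.
Check w = -379/96: the series is dominated by a constant times Σ 1/m², which converges (p = 2 > 1).
When w = -389/96, the terms are on the order of 1/m², so the series converges absolutely by comparison with the p-series (p = 2 > 1).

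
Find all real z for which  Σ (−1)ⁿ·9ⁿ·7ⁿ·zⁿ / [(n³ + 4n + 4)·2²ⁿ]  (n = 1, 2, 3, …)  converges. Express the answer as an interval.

[-4/63, 4/63]

The ratio of consecutive coefficients is [(n³ + 4n + 4)/((n+1)³ + 4(n+1) + 4)] · 9·7/4 → 63/4.
The series converges when 63/4 · |z| < 1, giving R = 4/63.
When z = 4/63, absolute convergence follows by limit comparison with Σ 1/n³.
At z = -4/63: the terms are on the order of 1/n³, so the series converges absolutely by comparison with the p-series (p = 3 > 1).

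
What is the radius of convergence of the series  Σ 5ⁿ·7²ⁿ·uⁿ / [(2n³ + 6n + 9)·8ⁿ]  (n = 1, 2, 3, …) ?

R = 8/245

By the ratio test, |a_{n+1}/a_n| = [(2n³ + 6n + 9)/(2(n+1)³ + 6(n+1) + 9)] · 5·49/8 → 245/8.
Thus R = 1/(245/8) = 8/245.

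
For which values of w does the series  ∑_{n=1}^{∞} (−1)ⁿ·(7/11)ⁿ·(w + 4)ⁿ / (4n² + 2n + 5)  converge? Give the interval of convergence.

Ratio test: |a_{n+1}/a_n| = [(4n² + 2n + 5)/(4(n+1)² + 2(n+1) + 5)] · 7/11 → 7/11 as n → ∞.
The series converges when 7/11 · |w + 4| < 1, giving R = 11/7.
When w = -17/7, the terms are on the order of 1/n², so the series converges absolutely by comparison with the p-series (p = 2 > 1).
At w = -39/7: absolute convergence follows by limit comparison with Σ 1/n².

[-39/7, -17/7]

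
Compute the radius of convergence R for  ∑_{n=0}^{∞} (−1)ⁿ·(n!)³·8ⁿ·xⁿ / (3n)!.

Ratio test: |a_{n+1}/a_n| = (n+1)³/[(3n+1)·(3n+2)·(3n+3)] · 8 → 8/27 as n → ∞.
Hence the series converges for |x| < 1/(8/27) = 27/8, so the radius of convergence is 27/8.

R = 27/8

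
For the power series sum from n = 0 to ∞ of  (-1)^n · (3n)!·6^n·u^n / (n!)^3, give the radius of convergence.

Apply the ratio test: |a_{n+1}| / |a_n| = (3n+1)·(3n+2)·(3n+3)/(n+1)³ · 6, which tends to 162 as n → ∞.
The series converges when 162 · |u| < 1, giving R = 1/162.

R = 1/162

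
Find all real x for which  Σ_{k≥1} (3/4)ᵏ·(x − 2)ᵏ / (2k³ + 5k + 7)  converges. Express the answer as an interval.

Apply the ratio test: |a_{k+1}| / |a_k| = [(2k³ + 5k + 7)/(2(k+1)³ + 5(k+1) + 7)] · 3/4, which tends to 3/4 as k → ∞.
Hence the series converges for |x − 2| < 1/(3/4) = 4/3, so the radius of convergence is 4/3.
At x = 10/3: the series is dominated by a constant times Σ 1/k³, which converges (p = 3 > 1).
Endpoint x = 2/3: the terms are on the order of 1/k³, so the series converges absolutely by comparison with the p-series (p = 3 > 1).

[2/3, 10/3]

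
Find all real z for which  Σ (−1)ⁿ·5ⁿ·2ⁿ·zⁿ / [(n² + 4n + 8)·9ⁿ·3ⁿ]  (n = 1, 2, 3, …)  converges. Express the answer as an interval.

[-27/10, 27/10]

Apply the ratio test: |a_{n+1}| / |a_n| = [(n² + 4n + 8)/((n+1)² + 4(n+1) + 8)] · 5·2/(9·3), which tends to 10/27 as n → ∞.
Convergence for |z| · 10/27 < 1, i.e. |z| < 27/10. So R = 27/10.
When z = 27/10, absolute convergence follows by limit comparison with Σ 1/n².
Check z = -27/10: the series is dominated by a constant times Σ 1/n², which converges (p = 2 > 1).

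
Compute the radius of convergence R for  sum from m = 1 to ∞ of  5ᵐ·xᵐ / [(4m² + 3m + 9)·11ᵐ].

Ratio test: |a_{m+1}/a_m| = [(4m² + 3m + 9)/(4(m+1)² + 3(m+1) + 9)] · 5/11 → 5/11 as m → ∞.
Hence the series converges for |x| < 1/(5/11) = 11/5, so the radius of convergence is 11/5.

R = 11/5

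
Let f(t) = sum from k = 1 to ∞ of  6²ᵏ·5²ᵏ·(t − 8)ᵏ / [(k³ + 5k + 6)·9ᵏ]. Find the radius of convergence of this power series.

The ratio of consecutive coefficients is [(k³ + 5k + 6)/((k+1)³ + 5(k+1) + 6)] · 36·25/9 → 100.
Convergence for |t − 8| · 100 < 1, i.e. |t − 8| < 1/100. So R = 1/100.

R = 1/100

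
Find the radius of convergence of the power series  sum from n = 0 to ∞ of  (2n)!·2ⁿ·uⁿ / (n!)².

The ratio of consecutive coefficients is (2n+1)·(2n+2)/(n+1)² · 2 → 8.
Convergence for |u| · 8 < 1, i.e. |u| < 1/8. So R = 1/8.

R = 1/8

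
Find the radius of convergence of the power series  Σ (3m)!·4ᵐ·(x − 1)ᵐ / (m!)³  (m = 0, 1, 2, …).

R = 1/108

Ratio test: |a_{m+1}/a_m| = (3m+1)·(3m+2)·(3m+3)/(m+1)³ · 4 → 108 as m → ∞.
Thus R = 1/(108) = 1/108.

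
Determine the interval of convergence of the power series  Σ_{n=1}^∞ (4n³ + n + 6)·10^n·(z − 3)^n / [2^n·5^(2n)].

Apply the ratio test: |a_{n+1}| / |a_n| = [(4(n+1)³ + (n+1) + 6)/(4n³ + n + 6)] · 10/(2·25), which tends to 1/5 as n → ∞.
The series converges when 1/5 · |z − 3| < 1, giving R = 5.
Endpoint z = 8: the terms have absolute value of order n³, which does not tend to 0, so the series diverges by the divergence test.
Check z = -2: the n-th term does not approach 0; divergence by the term test.

(-2, 8)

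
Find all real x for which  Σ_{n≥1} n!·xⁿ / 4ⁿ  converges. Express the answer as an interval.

{0}

Apply the ratio test: |a_{n+1}| / |a_n| = (n+1) · 1/4, which tends to ∞ as n → ∞.
The terms grow without bound for any x ≠ 0, so R = 0 (convergence only at x = 0).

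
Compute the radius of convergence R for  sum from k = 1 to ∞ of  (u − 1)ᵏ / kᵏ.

R = ∞

Applying the root test, |a_k|^(1/k) = 1/k → 0.
Since the k-th root of |a_k| tends to 0, the series converges for all real u; R = ∞.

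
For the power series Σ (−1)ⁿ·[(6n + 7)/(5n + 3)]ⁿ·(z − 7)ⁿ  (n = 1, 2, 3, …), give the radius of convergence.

R = 5/6

Root test: |a_n|^(1/n) = (6n + 7)/(5n + 3) → 6/5.
Convergence for |z − 7| · 6/5 < 1, i.e. |z − 7| < 5/6. So R = 5/6.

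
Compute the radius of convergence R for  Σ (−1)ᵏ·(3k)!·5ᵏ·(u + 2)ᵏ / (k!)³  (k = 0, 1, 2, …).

R = 1/135

The ratio of consecutive coefficients is (3k+1)·(3k+2)·(3k+3)/(k+1)³ · 5 → 135.
Convergence for |u + 2| · 135 < 1, i.e. |u + 2| < 1/135. So R = 1/135.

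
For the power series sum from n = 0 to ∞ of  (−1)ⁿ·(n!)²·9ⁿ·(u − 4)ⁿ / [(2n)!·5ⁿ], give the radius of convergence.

R = 20/9

Ratio test: |a_{n+1}/a_n| = (n+1)²/[(2n+1)·(2n+2)] · 9/5 → 9/20 as n → ∞.
Convergence for |u − 4| · 9/20 < 1, i.e. |u − 4| < 20/9. So R = 20/9.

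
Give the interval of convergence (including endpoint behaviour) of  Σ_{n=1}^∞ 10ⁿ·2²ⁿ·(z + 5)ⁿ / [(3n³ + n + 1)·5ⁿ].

By the ratio test, |a_{n+1}/a_n| = [(3n³ + n + 1)/(3(n+1)³ + (n+1) + 1)] · 10·4/5 → 8.
The series converges when 8 · |z + 5| < 1, giving R = 1/8.
Endpoint z = -39/8: absolute convergence follows by limit comparison with Σ 1/n³.
Endpoint z = -41/8: the series is dominated by a constant times Σ 1/n³, which converges (p = 3 > 1).

[-41/8, -39/8]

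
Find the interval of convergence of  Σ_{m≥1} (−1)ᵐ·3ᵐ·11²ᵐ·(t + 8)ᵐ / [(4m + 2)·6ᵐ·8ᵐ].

By the ratio test, |a_{m+1}/a_m| = [(4m + 2)/(4(m+1) + 2)] · 3·121/(6·8) → 121/16.
Hence the series converges for |t + 8| < 1/(121/16) = 16/121, so the radius of convergence is 16/121.
At t = -952/121: the terms alternate in sign and decrease monotonically to 0 in absolute value (size ~ c/m), so the alternating series test gives convergence.
Check t = -984/121: the terms behave like c/m; limit comparison with the harmonic series gives divergence.

(-984/121, -952/121]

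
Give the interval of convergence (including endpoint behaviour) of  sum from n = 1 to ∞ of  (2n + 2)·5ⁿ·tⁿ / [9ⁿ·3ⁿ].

Ratio test: |a_{n+1}/a_n| = [(2(n+1) + 2)/(2n + 2)] · 5/(9·3) → 5/27 as n → ∞.
Convergence for |t| · 5/27 < 1, i.e. |t| < 27/5. So R = 27/5.
Check t = 27/5: the terms have absolute value of order n, which does not tend to 0, so the series diverges by the divergence test.
When t = -27/5, the terms do not tend to 0, so the series diverges.

(-27/5, 27/5)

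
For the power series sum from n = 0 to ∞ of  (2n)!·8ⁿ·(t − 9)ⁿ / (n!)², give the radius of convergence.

R = 1/32

Ratio test: |a_{n+1}/a_n| = (2n+1)·(2n+2)/(n+1)² · 8 → 32 as n → ∞.
Thus R = 1/(32) = 1/32.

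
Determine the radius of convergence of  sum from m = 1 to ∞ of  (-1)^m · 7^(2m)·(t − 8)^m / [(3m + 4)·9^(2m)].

By the ratio test, |a_{m+1}/a_m| = [(3m + 4)/(3(m+1) + 4)] · 49/81 → 49/81.
Convergence for |t − 8| · 49/81 < 1, i.e. |t − 8| < 81/49. So R = 81/49.

R = 81/49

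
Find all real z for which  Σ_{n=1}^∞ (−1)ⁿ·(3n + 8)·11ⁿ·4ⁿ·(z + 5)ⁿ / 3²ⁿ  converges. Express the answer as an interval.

(-229/44, -211/44)

The ratio of consecutive coefficients is [(3(n+1) + 8)/(3n + 8)] · 11·4/9 → 44/9.
The series converges when 44/9 · |z + 5| < 1, giving R = 9/44.
When z = -211/44, the terms have absolute value of order n, which does not tend to 0, so the series diverges by the divergence test.
When z = -229/44, the terms do not tend to 0, so the series diverges.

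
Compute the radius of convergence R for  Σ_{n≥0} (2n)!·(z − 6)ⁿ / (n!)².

R = 1/4

The ratio of consecutive coefficients is (2n+1)·(2n+2)/(n+1)² → 4.
Convergence for |z − 6| · 4 < 1, i.e. |z − 6| < 1/4. So R = 1/4.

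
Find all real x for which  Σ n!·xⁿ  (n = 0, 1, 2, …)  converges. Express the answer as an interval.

Apply the ratio test: |a_{n+1}| / |a_n| = (n+1), which tends to ∞ as n → ∞.
The terms grow without bound for any x ≠ 0, so R = 0 (convergence only at x = 0).

{0}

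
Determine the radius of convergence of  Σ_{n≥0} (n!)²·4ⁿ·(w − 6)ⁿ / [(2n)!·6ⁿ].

The ratio of consecutive coefficients is (n+1)²/[(2n+1)·(2n+2)] · 4/6 → 1/6.
The series converges when 1/6 · |w − 6| < 1, giving R = 6.

R = 6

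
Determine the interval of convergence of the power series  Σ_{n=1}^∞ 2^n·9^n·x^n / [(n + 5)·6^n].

[-1/3, 1/3)

Apply the ratio test: |a_{n+1}| / |a_n| = [(n + 5)/((n+1) + 5)] · 2·9/6, which tends to 3 as n → ∞.
Hence the series converges for |x| < 1/(3) = 1/3, so the radius of convergence is 1/3.
Check x = 1/3: the terms behave like c/n; limit comparison with the harmonic series gives divergence.
When x = -1/3, convergence follows from the alternating series test (terms decrease monotonically to 0).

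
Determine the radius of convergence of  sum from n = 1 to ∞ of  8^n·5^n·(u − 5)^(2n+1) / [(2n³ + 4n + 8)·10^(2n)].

Ratio test: |a_{n+1}/a_n| = [(2n³ + 4n + 8)/(2(n+1)³ + 4(n+1) + 8)] · 8·5/100 → 2/5 as n → ∞.
Since the exponent of (u − 5) increases by 2 each term, convergence requires |u − 5|² < 5/2, hence R = √10/2.

R = √10/2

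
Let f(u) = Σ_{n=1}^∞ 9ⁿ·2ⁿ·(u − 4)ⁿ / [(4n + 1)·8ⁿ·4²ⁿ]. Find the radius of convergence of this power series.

The ratio of consecutive coefficients is [(4n + 1)/(4(n+1) + 1)] · 9·2/(8·16) → 9/64.
Hence the series converges for |u − 4| < 1/(9/64) = 64/9, so the radius of convergence is 64/9.

R = 64/9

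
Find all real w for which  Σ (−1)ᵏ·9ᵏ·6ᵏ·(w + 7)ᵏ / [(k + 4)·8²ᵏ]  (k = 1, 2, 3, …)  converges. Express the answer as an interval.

Apply the ratio test: |a_{k+1}| / |a_k| = [(k + 4)/((k+1) + 4)] · 9·6/64, which tends to 27/32 as k → ∞.
Thus R = 1/(27/32) = 32/27.
Check w = -157/27: the terms alternate in sign and decrease monotonically to 0 in absolute value (size ~ c/k), so the alternating series test gives convergence.
When w = -221/27, comparison with the harmonic series Σ 1/k shows the series diverges.

(-221/27, -157/27]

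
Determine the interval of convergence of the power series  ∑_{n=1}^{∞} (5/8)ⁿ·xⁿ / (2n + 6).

[-8/5, 8/5)

Apply the ratio test: |a_{n+1}| / |a_n| = [(2n + 6)/(2(n+1) + 6)] · 5/8, which tends to 5/8 as n → ∞.
Thus R = 1/(5/8) = 8/5.
Check x = 8/5: the terms behave like c/n; limit comparison with the harmonic series gives divergence.
At x = -8/5: an alternating series whose terms decrease to 0 in absolute value, so it converges by the Leibniz criterion.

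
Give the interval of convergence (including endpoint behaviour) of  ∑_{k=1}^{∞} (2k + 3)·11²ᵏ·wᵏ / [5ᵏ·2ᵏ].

By the ratio test, |a_{k+1}/a_k| = [(2(k+1) + 3)/(2k + 3)] · 121/(5·2) → 121/10.
The series converges when 121/10 · |w| < 1, giving R = 10/121.
Endpoint w = 10/121: the terms do not tend to 0, so the series diverges.
Endpoint w = -10/121: the terms have absolute value of order k, which does not tend to 0, so the series diverges by the divergence test.

(-10/121, 10/121)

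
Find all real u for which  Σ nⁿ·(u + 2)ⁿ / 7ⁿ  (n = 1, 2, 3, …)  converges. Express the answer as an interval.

{-2}

Root test: |a_n|^(1/n) = n/7 → ∞.
Since the n-th root of |a_n| is unbounded, the series converges only at u = -2; R = 0.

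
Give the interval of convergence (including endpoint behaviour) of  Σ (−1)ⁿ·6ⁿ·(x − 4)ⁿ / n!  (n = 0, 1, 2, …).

By the ratio test, |a_{n+1}/a_n| = 6 · 1/(n+1) → 0.
The ratio tends to 0 regardless of x, hence R = ∞.

(−∞, ∞)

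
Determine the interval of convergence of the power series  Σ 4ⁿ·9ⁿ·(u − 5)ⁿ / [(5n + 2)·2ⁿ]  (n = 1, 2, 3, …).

[89/18, 91/18)

By the ratio test, |a_{n+1}/a_n| = [(5n + 2)/(5(n+1) + 2)] · 4·9/2 → 18.
Convergence for |u − 5| · 18 < 1, i.e. |u − 5| < 1/18. So R = 1/18.
Check u = 91/18: the terms behave like c/n; limit comparison with the harmonic series gives divergence.
When u = 89/18, an alternating series whose terms decrease to 0 in absolute value, so it converges by the Leibniz criterion.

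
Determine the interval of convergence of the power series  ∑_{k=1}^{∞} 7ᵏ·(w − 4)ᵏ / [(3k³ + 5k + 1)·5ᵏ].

[23/7, 33/7]

Ratio test: |a_{k+1}/a_k| = [(3k³ + 5k + 1)/(3(k+1)³ + 5(k+1) + 1)] · 7/5 → 7/5 as k → ∞.
Hence the series converges for |w − 4| < 1/(7/5) = 5/7, so the radius of convergence is 5/7.
Check w = 33/7: the series is dominated by a constant times Σ 1/k³, which converges (p = 3 > 1).
Check w = 23/7: the terms are on the order of 1/k³, so the series converges absolutely by comparison with the p-series (p = 3 > 1).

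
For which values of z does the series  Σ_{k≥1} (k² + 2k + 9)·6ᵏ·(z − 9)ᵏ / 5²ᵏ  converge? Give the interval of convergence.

By the ratio test, |a_{k+1}/a_k| = [((k+1)² + 2(k+1) + 9)/(k² + 2k + 9)] · 6/25 → 6/25.
The series converges when 6/25 · |z − 9| < 1, giving R = 25/6.
Check z = 79/6: the terms have absolute value of order k², which does not tend to 0, so the series diverges by the divergence test.
Endpoint z = 29/6: the terms have absolute value of order k², which does not tend to 0, so the series diverges by the divergence test.

(29/6, 79/6)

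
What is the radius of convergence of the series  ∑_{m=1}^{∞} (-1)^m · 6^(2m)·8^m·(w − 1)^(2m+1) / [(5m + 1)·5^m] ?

R = √10/24

Apply the ratio test: |a_{m+1}| / |a_m| = [(5m + 1)/(5(m+1) + 1)] · 36·8/5, which tends to 288/5 as m → ∞.
Writing y = (w − 1)², the series in y has radius 5/288, so |w − 1| < √(5/288) and R = √10/24.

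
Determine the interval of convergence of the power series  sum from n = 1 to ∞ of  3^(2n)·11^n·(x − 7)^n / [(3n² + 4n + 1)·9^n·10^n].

[67/11, 87/11]

The ratio of consecutive coefficients is [(3n² + 4n + 1)/(3(n+1)² + 4(n+1) + 1)] · 9·11/(9·10) → 11/10.
Convergence for |x − 7| · 11/10 < 1, i.e. |x − 7| < 10/11. So R = 10/11.
At x = 87/11: the series is dominated by a constant times Σ 1/n², which converges (p = 2 > 1).
At x = 67/11: the terms are on the order of 1/n², so the series converges absolutely by comparison with the p-series (p = 2 > 1).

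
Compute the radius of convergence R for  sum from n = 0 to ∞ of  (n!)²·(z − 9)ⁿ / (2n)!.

By the ratio test, |a_{n+1}/a_n| = (n+1)²/[(2n+1)·(2n+2)] → 1/4.
Hence the series converges for |z − 9| < 1/(1/4) = 4, so the radius of convergence is 4.

R = 4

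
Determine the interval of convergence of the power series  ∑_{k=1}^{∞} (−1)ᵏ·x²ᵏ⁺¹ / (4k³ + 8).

[-1, 1]

Apply the ratio test: |a_{k+1}| / |a_k| = (4k³ + 8)/(4(k+1)³ + 8), which tends to 1 as k → ∞.
Writing y = x², the series in y has radius 1, so |x| < √(1) = 1 and R = 1.
When x = 1, the terms are on the order of 1/k³, so the series converges absolutely by comparison with the p-series (p = 3 > 1).
Check x = -1: the terms are on the order of 1/k³, so the series converges absolutely by comparison with the p-series (p = 3 > 1).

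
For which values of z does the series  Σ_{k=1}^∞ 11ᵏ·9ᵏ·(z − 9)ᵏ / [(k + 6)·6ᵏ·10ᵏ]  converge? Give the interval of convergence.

[277/33, 317/33)

By the ratio test, |a_{k+1}/a_k| = [(k + 6)/((k+1) + 6)] · 11·9/(6·10) → 33/20.
Thus R = 1/(33/20) = 20/33.
Check z = 317/33: the terms are asymptotic to a nonzero constant times 1/k, so the series diverges by limit comparison with Σ 1/k.
Check z = 277/33: an alternating series whose terms decrease to 0 in absolute value, so it converges by the Leibniz criterion.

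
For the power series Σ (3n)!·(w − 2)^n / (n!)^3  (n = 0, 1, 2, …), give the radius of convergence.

By the ratio test, |a_{n+1}/a_n| = (3n+1)·(3n+2)·(3n+3)/(n+1)³ → 27.
Hence the series converges for |w − 2| < 1/(27) = 1/27, so the radius of convergence is 1/27.

R = 1/27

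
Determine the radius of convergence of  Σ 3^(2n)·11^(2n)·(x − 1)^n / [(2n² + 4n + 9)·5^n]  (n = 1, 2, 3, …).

Ratio test: |a_{n+1}/a_n| = [(2n² + 4n + 9)/(2(n+1)² + 4(n+1) + 9)] · 9·121/5 → 1089/5 as n → ∞.
Hence the series converges for |x − 1| < 1/(1089/5) = 5/1089, so the radius of convergence is 5/1089.

R = 5/1089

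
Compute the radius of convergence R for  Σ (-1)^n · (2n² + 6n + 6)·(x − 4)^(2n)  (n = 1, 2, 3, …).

Ratio test: |a_{n+1}/a_n| = (2(n+1)² + 6(n+1) + 6)/(2n² + 6n + 6) → 1 as n → ∞.
Successive powers of (x − 4) differ by 2, so the series converges when |x − 4|² · 1 < 1, i.e. |x − 4| < √(1) = 1. So R = 1.

R = 1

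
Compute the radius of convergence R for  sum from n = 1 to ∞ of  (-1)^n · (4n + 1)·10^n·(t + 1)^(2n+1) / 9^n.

R = 3√10/10

The ratio of consecutive coefficients is [(4(n+1) + 1)/(4n + 1)] · 10/9 → 10/9.
Since the exponent of (t + 1) increases by 2 each term, convergence requires |t + 1|² < 9/10, hence R = 3√10/10.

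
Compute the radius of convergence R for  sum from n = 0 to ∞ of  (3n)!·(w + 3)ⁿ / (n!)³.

R = 1/27

Apply the ratio test: |a_{n+1}| / |a_n| = (3n+1)·(3n+2)·(3n+3)/(n+1)³, which tends to 27 as n → ∞.
The series converges when 27 · |w + 3| < 1, giving R = 1/27.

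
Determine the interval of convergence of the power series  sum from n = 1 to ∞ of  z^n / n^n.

Root test: |a_n|^(1/n) = 1/n → 0.
Since the n-th root of |a_n| tends to 0, the series converges for all real z; R = ∞.

(−∞, ∞)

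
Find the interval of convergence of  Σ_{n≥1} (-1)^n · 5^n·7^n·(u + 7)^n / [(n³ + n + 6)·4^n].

By the ratio test, |a_{n+1}/a_n| = [(n³ + n + 6)/((n+1)³ + (n+1) + 6)] · 5·7/4 → 35/4.
Thus R = 1/(35/4) = 4/35.
Check u = -241/35: absolute convergence follows by limit comparison with Σ 1/n³.
When u = -249/35, absolute convergence follows by limit comparison with Σ 1/n³.

[-249/35, -241/35]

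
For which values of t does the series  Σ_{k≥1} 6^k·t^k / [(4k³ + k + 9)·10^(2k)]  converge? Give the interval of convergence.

Ratio test: |a_{k+1}/a_k| = [(4k³ + k + 9)/(4(k+1)³ + (k+1) + 9)] · 6/100 → 3/50 as k → ∞.
The series converges when 3/50 · |t| < 1, giving R = 50/3.
When t = 50/3, absolute convergence follows by limit comparison with Σ 1/k³.
When t = -50/3, the terms are on the order of 1/k³, so the series converges absolutely by comparison with the p-series (p = 3 > 1).

[-50/3, 50/3]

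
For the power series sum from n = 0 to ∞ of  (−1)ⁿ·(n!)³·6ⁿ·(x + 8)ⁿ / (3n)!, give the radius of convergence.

R = 9/2

The ratio of consecutive coefficients is (n+1)³/[(3n+1)·(3n+2)·(3n+3)] · 6 → 2/9.
Convergence for |x + 8| · 2/9 < 1, i.e. |x + 8| < 9/2. So R = 9/2.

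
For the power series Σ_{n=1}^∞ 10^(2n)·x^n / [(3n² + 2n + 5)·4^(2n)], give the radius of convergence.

R = 4/25

Ratio test: |a_{n+1}/a_n| = [(3n² + 2n + 5)/(3(n+1)² + 2(n+1) + 5)] · 100/16 → 25/4 as n → ∞.
Thus R = 1/(25/4) = 4/25.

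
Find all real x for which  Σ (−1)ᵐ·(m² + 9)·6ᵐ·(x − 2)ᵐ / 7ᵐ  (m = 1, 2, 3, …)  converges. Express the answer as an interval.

(5/6, 19/6)

The ratio of consecutive coefficients is [((m+1)² + 9)/(m² + 9)] · 6/7 → 6/7.
Hence the series converges for |x − 2| < 1/(6/7) = 7/6, so the radius of convergence is 7/6.
Endpoint x = 19/6: the terms do not tend to 0, so the series diverges.
At x = 5/6: the terms do not tend to 0, so the series diverges.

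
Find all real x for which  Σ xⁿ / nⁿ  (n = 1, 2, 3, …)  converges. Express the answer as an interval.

Applying the root test, |a_n|^(1/n) = 1/n → 0.
Since the n-th root of |a_n| tends to 0, the series converges for all real x; R = ∞.

(−∞, ∞)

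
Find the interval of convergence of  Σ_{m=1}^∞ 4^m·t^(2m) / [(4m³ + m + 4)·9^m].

The ratio of consecutive coefficients is [(4m³ + m + 4)/(4(m+1)³ + (m+1) + 4)] · 4/9 → 4/9.
Writing y = t², the series in y has radius 9/4, so |t| < √(9/4) = 3/2 and R = 3/2.
When t = 3/2, absolute convergence follows by limit comparison with Σ 1/m³.
At t = -3/2: absolute convergence follows by limit comparison with Σ 1/m³.

[-3/2, 3/2]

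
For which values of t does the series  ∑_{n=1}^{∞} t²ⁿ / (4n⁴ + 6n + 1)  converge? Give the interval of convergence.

[-1, 1]

Apply the ratio test: |a_{n+1}| / |a_n| = (4n⁴ + 6n + 1)/(4(n+1)⁴ + 6(n+1) + 1), which tends to 1 as n → ∞.
Since the exponent of t increases by 2 each term, convergence requires |t|² < 1, hence R = 1.
Check t = 1: the terms are on the order of 1/n⁴, so the series converges absolutely by comparison with the p-series (p = 4 > 1).
When t = -1, the series is dominated by a constant times Σ 1/n⁴, which converges (p = 4 > 1).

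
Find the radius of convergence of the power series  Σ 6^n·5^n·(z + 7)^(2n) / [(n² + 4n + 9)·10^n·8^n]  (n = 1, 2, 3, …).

Ratio test: |a_{n+1}/a_n| = [(n² + 4n + 9)/((n+1)² + 4(n+1) + 9)] · 6·5/(10·8) → 3/8 as n → ∞.
Since the exponent of (z + 7) increases by 2 each term, convergence requires |z + 7|² < 8/3, hence R = 2√6/3.

R = 2√6/3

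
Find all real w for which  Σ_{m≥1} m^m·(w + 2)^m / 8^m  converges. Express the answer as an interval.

{-2}

Root test: |a_m|^(1/m) = m/8 → ∞.
Since the m-th root of |a_m| is unbounded, the series converges only at w = -2; R = 0.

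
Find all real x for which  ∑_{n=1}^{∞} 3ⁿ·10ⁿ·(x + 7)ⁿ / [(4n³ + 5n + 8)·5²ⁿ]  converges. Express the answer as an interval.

Apply the ratio test: |a_{n+1}| / |a_n| = [(4n³ + 5n + 8)/(4(n+1)³ + 5(n+1) + 8)] · 3·10/25, which tends to 6/5 as n → ∞.
Thus R = 1/(6/5) = 5/6.
At x = -37/6: the terms are on the order of 1/n³, so the series converges absolutely by comparison with the p-series (p = 3 > 1).
When x = -47/6, absolute convergence follows by limit comparison with Σ 1/n³.

[-47/6, -37/6]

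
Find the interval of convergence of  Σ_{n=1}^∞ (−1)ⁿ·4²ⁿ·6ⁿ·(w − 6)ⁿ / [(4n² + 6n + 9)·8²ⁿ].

[16/3, 20/3]

Ratio test: |a_{n+1}/a_n| = [(4n² + 6n + 9)/(4(n+1)² + 6(n+1) + 9)] · 16·6/64 → 3/2 as n → ∞.
Hence the series converges for |w − 6| < 1/(3/2) = 2/3, so the radius of convergence is 2/3.
Check w = 20/3: absolute convergence follows by limit comparison with Σ 1/n².
Check w = 16/3: the series is dominated by a constant times Σ 1/n², which converges (p = 2 > 1).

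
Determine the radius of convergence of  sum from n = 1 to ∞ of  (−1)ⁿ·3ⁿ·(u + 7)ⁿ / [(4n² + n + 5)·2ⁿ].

By the ratio test, |a_{n+1}/a_n| = [(4n² + n + 5)/(4(n+1)² + (n+1) + 5)] · 3/2 → 3/2.
Convergence for |u + 7| · 3/2 < 1, i.e. |u + 7| < 2/3. So R = 2/3.

R = 2/3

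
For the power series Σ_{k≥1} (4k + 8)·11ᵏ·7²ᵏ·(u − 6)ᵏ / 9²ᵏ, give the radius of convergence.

R = 81/539

Ratio test: |a_{k+1}/a_k| = [(4(k+1) + 8)/(4k + 8)] · 11·49/81 → 539/81 as k → ∞.
The series converges when 539/81 · |u − 6| < 1, giving R = 81/539.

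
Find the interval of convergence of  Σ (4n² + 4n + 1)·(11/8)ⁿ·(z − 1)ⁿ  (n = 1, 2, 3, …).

(3/11, 19/11)

The ratio of consecutive coefficients is [(4(n+1)² + 4(n+1) + 1)/(4n² + 4n + 1)] · 11/8 → 11/8.
The series converges when 11/8 · |z − 1| < 1, giving R = 8/11.
When z = 19/11, the terms do not tend to 0, so the series diverges.
Check z = 3/11: the terms have absolute value of order n², which does not tend to 0, so the series diverges by the divergence test.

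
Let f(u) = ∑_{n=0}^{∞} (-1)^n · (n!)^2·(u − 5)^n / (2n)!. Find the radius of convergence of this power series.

Apply the ratio test: |a_{n+1}| / |a_n| = (n+1)²/[(2n+1)·(2n+2)], which tends to 1/4 as n → ∞.
Convergence for |u − 5| · 1/4 < 1, i.e. |u − 5| < 4. So R = 4.

R = 4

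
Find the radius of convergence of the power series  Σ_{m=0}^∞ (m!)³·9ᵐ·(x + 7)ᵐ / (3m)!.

Apply the ratio test: |a_{m+1}| / |a_m| = (m+1)³/[(3m+1)·(3m+2)·(3m+3)] · 9, which tends to 1/3 as m → ∞.
Thus R = 1/(1/3) = 3.

R = 3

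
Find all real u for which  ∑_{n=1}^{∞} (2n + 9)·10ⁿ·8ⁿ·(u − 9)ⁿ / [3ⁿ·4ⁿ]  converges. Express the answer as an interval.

Apply the ratio test: |a_{n+1}| / |a_n| = [(2(n+1) + 9)/(2n + 9)] · 10·8/(3·4), which tends to 20/3 as n → ∞.
Convergence for |u − 9| · 20/3 < 1, i.e. |u − 9| < 3/20. So R = 3/20.
At u = 183/20: the terms do not tend to 0, so the series diverges.
At u = 177/20: the terms have absolute value of order n, which does not tend to 0, so the series diverges by the divergence test.

(177/20, 183/20)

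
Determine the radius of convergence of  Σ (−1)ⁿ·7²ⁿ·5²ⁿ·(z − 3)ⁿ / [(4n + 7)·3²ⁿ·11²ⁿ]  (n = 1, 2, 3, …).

R = 1089/1225

By the ratio test, |a_{n+1}/a_n| = [(4n + 7)/(4(n+1) + 7)] · 49·25/(9·121) → 1225/1089.
Thus R = 1/(1225/1089) = 1089/1225.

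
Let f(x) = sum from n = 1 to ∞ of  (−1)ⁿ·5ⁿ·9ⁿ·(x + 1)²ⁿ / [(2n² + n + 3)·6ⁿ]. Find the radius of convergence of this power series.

R = √30/15

Apply the ratio test: |a_{n+1}| / |a_n| = [(2n² + n + 3)/(2(n+1)² + (n+1) + 3)] · 5·9/6, which tends to 15/2 as n → ∞.
Successive powers of (x + 1) differ by 2, so the series converges when |x + 1|² · 15/2 < 1, i.e. |x + 1| < √(2/15). So R = √30/15.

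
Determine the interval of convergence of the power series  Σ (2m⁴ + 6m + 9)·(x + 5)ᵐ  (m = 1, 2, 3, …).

(-6, -4)

Apply the ratio test: |a_{m+1}| / |a_m| = (2(m+1)⁴ + 6(m+1) + 9)/(2m⁴ + 6m + 9), which tends to 1 as m → ∞.
Convergence for |x + 5| < 1, so R = 1.
At x = -4: the terms do not tend to 0, so the series diverges.
Endpoint x = -6: the m-th term does not approach 0; divergence by the term test.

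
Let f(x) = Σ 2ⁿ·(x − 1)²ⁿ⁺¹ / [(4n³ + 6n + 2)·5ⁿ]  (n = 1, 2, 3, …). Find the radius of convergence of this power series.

By the ratio test, |a_{n+1}/a_n| = [(4n³ + 6n + 2)/(4(n+1)³ + 6(n+1) + 2)] · 2/5 → 2/5.
Writing y = (x − 1)², the series in y has radius 5/2, so |x − 1| < √(5/2) and R = √10/2.

R = √10/2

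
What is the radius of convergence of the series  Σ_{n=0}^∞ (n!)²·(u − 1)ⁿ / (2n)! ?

R = 4

The ratio of consecutive coefficients is (n+1)²/[(2n+1)·(2n+2)] → 1/4.
The series converges when 1/4 · |u − 1| < 1, giving R = 4.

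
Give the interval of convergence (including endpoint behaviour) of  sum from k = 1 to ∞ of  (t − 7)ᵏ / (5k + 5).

Apply the ratio test: |a_{k+1}| / |a_k| = (5k + 5)/(5(k+1) + 5), which tends to 1 as k → ∞.
Hence R = 1.
When t = 8, the terms are asymptotic to a nonzero constant times 1/k, so the series diverges by limit comparison with Σ 1/k.
When t = 6, the terms alternate in sign and decrease monotonically to 0 in absolute value (size ~ c/k), so the alternating series test gives convergence.

[6, 8)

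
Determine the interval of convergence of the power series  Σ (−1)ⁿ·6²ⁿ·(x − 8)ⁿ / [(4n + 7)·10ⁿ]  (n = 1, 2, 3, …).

(139/18, 149/18]

Ratio test: |a_{n+1}/a_n| = [(4n + 7)/(4(n+1) + 7)] · 36/10 → 18/5 as n → ∞.
Convergence for |x − 8| · 18/5 < 1, i.e. |x − 8| < 5/18. So R = 5/18.
At x = 149/18: the terms alternate in sign and decrease monotonically to 0 in absolute value (size ~ c/n), so the alternating series test gives convergence.
At x = 139/18: comparison with the harmonic series Σ 1/n shows the series diverges.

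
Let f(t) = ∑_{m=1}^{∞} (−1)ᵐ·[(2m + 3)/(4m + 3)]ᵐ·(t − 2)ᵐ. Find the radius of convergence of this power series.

Root test: |a_m|^(1/m) = (2m + 3)/(4m + 3) → 1/2.
Convergence for |t − 2| · 1/2 < 1, i.e. |t − 2| < 2. So R = 2.

R = 2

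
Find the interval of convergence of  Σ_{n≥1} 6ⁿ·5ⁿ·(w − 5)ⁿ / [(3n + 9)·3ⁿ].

[49/10, 51/10)

The ratio of consecutive coefficients is [(3n + 9)/(3(n+1) + 9)] · 6·5/3 → 10.
Hence the series converges for |w − 5| < 1/(10) = 1/10, so the radius of convergence is 1/10.
When w = 51/10, comparison with the harmonic series Σ 1/n shows the series diverges.
When w = 49/10, the terms alternate in sign and decrease monotonically to 0 in absolute value (size ~ c/n), so the alternating series test gives convergence.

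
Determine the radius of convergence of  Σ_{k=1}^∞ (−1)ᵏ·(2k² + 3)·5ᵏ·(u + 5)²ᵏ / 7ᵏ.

R = √35/5

The ratio of consecutive coefficients is [(2(k+1)² + 3)/(2k² + 3)] · 5/7 → 5/7.
Since the exponent of (u + 5) increases by 2 each term, convergence requires |u + 5|² < 7/5, hence R = √35/5.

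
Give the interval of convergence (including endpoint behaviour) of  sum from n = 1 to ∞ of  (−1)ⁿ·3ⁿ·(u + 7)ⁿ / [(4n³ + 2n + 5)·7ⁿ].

Ratio test: |a_{n+1}/a_n| = [(4n³ + 2n + 5)/(4(n+1)³ + 2(n+1) + 5)] · 3/7 → 3/7 as n → ∞.
Convergence for |u + 7| · 3/7 < 1, i.e. |u + 7| < 7/3. So R = 7/3.
When u = -14/3, absolute convergence follows by limit comparison with Σ 1/n³.
When u = -28/3, absolute convergence follows by limit comparison with Σ 1/n³.

[-28/3, -14/3]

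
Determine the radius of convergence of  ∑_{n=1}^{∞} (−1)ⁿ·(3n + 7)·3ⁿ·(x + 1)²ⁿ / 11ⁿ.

R = √33/3

Apply the ratio test: |a_{n+1}| / |a_n| = [(3(n+1) + 7)/(3n + 7)] · 3/11, which tends to 3/11 as n → ∞.
Since the exponent of (x + 1) increases by 2 each term, convergence requires |x + 1|² < 11/3, hence R = √33/3.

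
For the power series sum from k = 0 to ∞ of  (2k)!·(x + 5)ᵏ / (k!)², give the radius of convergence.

By the ratio test, |a_{k+1}/a_k| = (2k+1)·(2k+2)/(k+1)² → 4.
Thus R = 1/(4) = 1/4.

R = 1/4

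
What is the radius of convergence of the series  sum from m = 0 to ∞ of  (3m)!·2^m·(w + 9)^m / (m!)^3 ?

Apply the ratio test: |a_{m+1}| / |a_m| = (3m+1)·(3m+2)·(3m+3)/(m+1)³ · 2, which tends to 54 as m → ∞.
Hence the series converges for |w + 9| < 1/(54) = 1/54, so the radius of convergence is 1/54.

R = 1/54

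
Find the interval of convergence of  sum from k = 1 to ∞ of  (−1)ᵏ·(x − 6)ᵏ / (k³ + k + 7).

[5, 7]

By the ratio test, |a_{k+1}/a_k| = (k³ + k + 7)/((k+1)³ + (k+1) + 7) → 1.
Hence R = 1.
When x = 7, the terms are on the order of 1/k³, so the series converges absolutely by comparison with the p-series (p = 3 > 1).
Endpoint x = 5: absolute convergence follows by limit comparison with Σ 1/k³.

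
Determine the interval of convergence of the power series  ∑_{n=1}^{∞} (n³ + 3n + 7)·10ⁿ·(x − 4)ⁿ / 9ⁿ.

(31/10, 49/10)

Ratio test: |a_{n+1}/a_n| = [((n+1)³ + 3(n+1) + 7)/(n³ + 3n + 7)] · 10/9 → 10/9 as n → ∞.
Thus R = 1/(10/9) = 9/10.
At x = 49/10: the n-th term does not approach 0; divergence by the term test.
Check x = 31/10: the terms have absolute value of order n³, which does not tend to 0, so the series diverges by the divergence test.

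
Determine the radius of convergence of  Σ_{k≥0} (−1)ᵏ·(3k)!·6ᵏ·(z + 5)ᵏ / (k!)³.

R = 1/162

Ratio test: |a_{k+1}/a_k| = (3k+1)·(3k+2)·(3k+3)/(k+1)³ · 6 → 162 as k → ∞.
The series converges when 162 · |z + 5| < 1, giving R = 1/162.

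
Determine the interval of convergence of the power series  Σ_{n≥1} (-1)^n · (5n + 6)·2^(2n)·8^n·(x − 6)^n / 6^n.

(93/16, 99/16)

Apply the ratio test: |a_{n+1}| / |a_n| = [(5(n+1) + 6)/(5n + 6)] · 4·8/6, which tends to 16/3 as n → ∞.
Hence the series converges for |x − 6| < 1/(16/3) = 3/16, so the radius of convergence is 3/16.
Endpoint x = 99/16: the terms have absolute value of order n, which does not tend to 0, so the series diverges by the divergence test.
Check x = 93/16: the n-th term does not approach 0; divergence by the term test.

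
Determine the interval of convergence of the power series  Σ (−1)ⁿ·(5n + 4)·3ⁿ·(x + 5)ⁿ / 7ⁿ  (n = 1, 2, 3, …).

Apply the ratio test: |a_{n+1}| / |a_n| = [(5(n+1) + 4)/(5n + 4)] · 3/7, which tends to 3/7 as n → ∞.
Hence the series converges for |x + 5| < 1/(3/7) = 7/3, so the radius of convergence is 7/3.
When x = -8/3, the terms have absolute value of order n, which does not tend to 0, so the series diverges by the divergence test.
Endpoint x = -22/3: the terms have absolute value of order n, which does not tend to 0, so the series diverges by the divergence test.

(-22/3, -8/3)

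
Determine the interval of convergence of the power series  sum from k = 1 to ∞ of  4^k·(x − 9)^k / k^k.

By the Cauchy root test, |a_k|^(1/k) = 4/k → 0.
The limit is 0 for every x, so R = ∞.

(−∞, ∞)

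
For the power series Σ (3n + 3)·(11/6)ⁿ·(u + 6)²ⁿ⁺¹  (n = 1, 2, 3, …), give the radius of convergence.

Apply the ratio test: |a_{n+1}| / |a_n| = [(3(n+1) + 3)/(3n + 3)] · 11/6, which tends to 11/6 as n → ∞.
Successive powers of (u + 6) differ by 2, so the series converges when |u + 6|² · 11/6 < 1, i.e. |u + 6| < √(6/11). So R = √66/11.

R = √66/11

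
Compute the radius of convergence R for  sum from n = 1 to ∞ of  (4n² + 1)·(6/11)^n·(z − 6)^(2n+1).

R = √66/6

Ratio test: |a_{n+1}/a_n| = [(4(n+1)² + 1)/(4n² + 1)] · 6/11 → 6/11 as n → ∞.
Writing y = (z − 6)², the series in y has radius 11/6, so |z − 6| < √(11/6) and R = √66/6.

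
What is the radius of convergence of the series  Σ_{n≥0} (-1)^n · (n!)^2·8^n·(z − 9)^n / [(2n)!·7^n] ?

R = 7/2

Ratio test: |a_{n+1}/a_n| = (n+1)²/[(2n+1)·(2n+2)] · 8/7 → 2/7 as n → ∞.
The series converges when 2/7 · |z − 9| < 1, giving R = 7/2.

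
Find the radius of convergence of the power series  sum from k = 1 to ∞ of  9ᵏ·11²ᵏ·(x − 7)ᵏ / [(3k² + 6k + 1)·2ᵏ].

By the ratio test, |a_{k+1}/a_k| = [(3k² + 6k + 1)/(3(k+1)² + 6(k+1) + 1)] · 9·121/2 → 1089/2.
Hence the series converges for |x − 7| < 1/(1089/2) = 2/1089, so the radius of convergence is 2/1089.

R = 2/1089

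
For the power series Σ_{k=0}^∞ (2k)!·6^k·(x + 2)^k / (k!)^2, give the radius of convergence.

R = 1/24

The ratio of consecutive coefficients is (2k+1)·(2k+2)/(k+1)² · 6 → 24.
Thus R = 1/(24) = 1/24.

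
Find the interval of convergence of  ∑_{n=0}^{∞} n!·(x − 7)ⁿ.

By the ratio test, |a_{n+1}/a_n| = (n+1) → ∞.
The ratio grows without bound, so the series diverges whenever (x − 7) ≠ 0; it converges only at x = 7. R = 0.

{7}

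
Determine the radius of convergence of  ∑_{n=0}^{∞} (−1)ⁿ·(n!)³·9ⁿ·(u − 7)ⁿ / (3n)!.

R = 3

Ratio test: |a_{n+1}/a_n| = (n+1)³/[(3n+1)·(3n+2)·(3n+3)] · 9 → 1/3 as n → ∞.
The series converges when 1/3 · |u − 7| < 1, giving R = 3.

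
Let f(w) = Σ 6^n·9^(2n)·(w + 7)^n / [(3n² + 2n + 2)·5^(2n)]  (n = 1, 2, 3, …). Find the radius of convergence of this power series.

The ratio of consecutive coefficients is [(3n² + 2n + 2)/(3(n+1)² + 2(n+1) + 2)] · 6·81/25 → 486/25.
The series converges when 486/25 · |w + 7| < 1, giving R = 25/486.

R = 25/486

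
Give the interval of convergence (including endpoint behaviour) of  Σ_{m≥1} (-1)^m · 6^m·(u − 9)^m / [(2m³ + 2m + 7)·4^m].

[25/3, 29/3]

Apply the ratio test: |a_{m+1}| / |a_m| = [(2m³ + 2m + 7)/(2(m+1)³ + 2(m+1) + 7)] · 6/4, which tends to 3/2 as m → ∞.
Thus R = 1/(3/2) = 2/3.
Endpoint u = 29/3: absolute convergence follows by limit comparison with Σ 1/m³.
When u = 25/3, absolute convergence follows by limit comparison with Σ 1/m³.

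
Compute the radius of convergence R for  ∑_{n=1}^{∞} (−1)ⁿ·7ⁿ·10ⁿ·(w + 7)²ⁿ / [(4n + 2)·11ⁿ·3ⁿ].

R = √2310/70

The ratio of consecutive coefficients is [(4n + 2)/(4(n+1) + 2)] · 7·10/(11·3) → 70/33.
Writing y = (w + 7)², the series in y has radius 33/70, so |w + 7| < √(33/70) and R = √2310/70.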